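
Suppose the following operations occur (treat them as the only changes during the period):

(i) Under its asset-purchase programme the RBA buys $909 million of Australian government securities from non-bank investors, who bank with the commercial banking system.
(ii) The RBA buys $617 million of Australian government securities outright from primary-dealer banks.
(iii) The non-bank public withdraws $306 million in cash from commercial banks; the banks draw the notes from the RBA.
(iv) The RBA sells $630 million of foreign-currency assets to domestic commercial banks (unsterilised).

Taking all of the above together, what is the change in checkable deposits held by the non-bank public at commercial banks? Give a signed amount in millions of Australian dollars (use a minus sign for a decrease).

+$603 million

Asset purchase (from non-banks) $909 million: non-bank counterparties' bank balances rise → +$909M.
OMO purchase (from banks) $617 million: the counterparty is a bank, so public deposits are unchanged → 0.
Currency withdrawal $306 million: non-bank counterparties' bank balances fall → −$306M.
FX sale $630 million: the counterparty is a bank, so public deposits are unchanged → 0.
Net: 909 + 0 − 306 + 0 = +$603 million.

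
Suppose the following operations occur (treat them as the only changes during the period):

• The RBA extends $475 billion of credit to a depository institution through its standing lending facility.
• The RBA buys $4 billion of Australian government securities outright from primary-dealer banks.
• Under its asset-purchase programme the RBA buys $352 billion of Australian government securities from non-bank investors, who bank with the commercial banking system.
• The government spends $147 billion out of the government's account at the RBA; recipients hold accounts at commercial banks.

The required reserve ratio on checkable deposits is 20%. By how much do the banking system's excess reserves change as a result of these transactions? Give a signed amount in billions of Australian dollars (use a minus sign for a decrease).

Discount-window loan $475 billion: reserves +$475B, deposits 0.
OMO purchase (from banks) $4 billion: reserves +$4B, deposits 0.
Asset purchase (from non-banks) $352 billion: reserves +$352B, deposits +$352B.
Government spending $147 billion: reserves +$147B, deposits +$147B.
Totals: Δreserves = +$978B, Δdeposits = +$499B.
Δrequired reserves = 20% × +$499B = +$99.8B.
Δexcess reserves = Δreserves − Δrequired = +$978B − (+$99.8B) = +$878.2 billion.

+$878.2 billion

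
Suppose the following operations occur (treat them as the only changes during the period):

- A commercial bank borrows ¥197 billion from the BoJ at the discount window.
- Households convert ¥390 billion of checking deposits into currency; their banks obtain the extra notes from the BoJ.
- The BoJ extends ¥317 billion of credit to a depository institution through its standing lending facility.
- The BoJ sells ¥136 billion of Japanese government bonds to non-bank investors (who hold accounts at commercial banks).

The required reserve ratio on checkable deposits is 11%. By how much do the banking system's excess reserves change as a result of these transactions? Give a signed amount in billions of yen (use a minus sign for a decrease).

Discount-window loan ¥197 billion: reserves +¥197B, deposits 0.
Currency withdrawal ¥390 billion: reserves −¥390B, deposits −¥390B.
Discount-window loan ¥317 billion: reserves +¥317B, deposits 0.
Asset sale (to non-banks) ¥136 billion: reserves −¥136B, deposits −¥136B.
Totals: Δreserves = −¥12B, Δdeposits = −¥526B.
Δrequired reserves = 11% × −¥526B = −¥57.86B.
Δexcess reserves = Δreserves − Δrequired = −¥12B − (−¥57.86B) = +¥45.86 billion.

+¥45.86 billion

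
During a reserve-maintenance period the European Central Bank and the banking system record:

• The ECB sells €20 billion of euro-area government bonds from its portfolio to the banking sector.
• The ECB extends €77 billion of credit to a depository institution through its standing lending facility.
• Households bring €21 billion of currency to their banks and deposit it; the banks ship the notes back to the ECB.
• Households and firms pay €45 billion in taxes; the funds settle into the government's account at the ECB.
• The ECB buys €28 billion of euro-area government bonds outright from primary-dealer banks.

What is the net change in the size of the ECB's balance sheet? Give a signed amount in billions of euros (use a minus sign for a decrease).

+€85 billion

ECB balance sheet:
  Assets:      Securities +€8B, Loans to banks +€77B
  Liabilities: Bank reserves +€61B, Currency in circulation −€21B, Government deposits +€45B
Change in total ECB assets = +€85 billion.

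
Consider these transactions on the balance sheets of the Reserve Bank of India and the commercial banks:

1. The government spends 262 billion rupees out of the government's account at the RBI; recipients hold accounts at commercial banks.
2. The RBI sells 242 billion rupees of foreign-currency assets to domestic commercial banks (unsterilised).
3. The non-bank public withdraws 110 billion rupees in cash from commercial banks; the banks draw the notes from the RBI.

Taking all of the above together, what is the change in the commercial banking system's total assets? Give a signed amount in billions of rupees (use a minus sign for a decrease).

+152 billion

Government spending 262 billion rupees: bank balance sheets expand → +262B.
FX sale 242 billion rupees: just an asset swap on bank balance sheets → 0.
Currency withdrawal 110 billion rupees: bank balance sheets shrink → −110B.
Net: 262 + 0 − 110 = +152 billion.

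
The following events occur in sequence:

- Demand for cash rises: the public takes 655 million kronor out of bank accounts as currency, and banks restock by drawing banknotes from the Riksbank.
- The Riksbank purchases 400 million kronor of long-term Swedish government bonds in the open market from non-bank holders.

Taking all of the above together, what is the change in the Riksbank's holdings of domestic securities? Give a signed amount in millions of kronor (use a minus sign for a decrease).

Currency withdrawal 655 million kronor: the Riksbank's securities portfolio is untouched → 0.
Asset purchase (from non-banks) 400 million kronor: securities added to the Riksbank's portfolio → +400M.
Net: 0 + 400 = +400 million.

+400 million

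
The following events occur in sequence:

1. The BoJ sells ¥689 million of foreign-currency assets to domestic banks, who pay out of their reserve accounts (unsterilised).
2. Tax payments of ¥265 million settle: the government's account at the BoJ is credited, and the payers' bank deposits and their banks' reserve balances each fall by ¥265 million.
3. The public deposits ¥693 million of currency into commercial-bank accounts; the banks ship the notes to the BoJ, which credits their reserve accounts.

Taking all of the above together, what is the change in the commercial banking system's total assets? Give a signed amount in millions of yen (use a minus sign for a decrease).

+¥428 million

BoJ balance sheet:
  Assets:      Foreign assets −¥689M
  Liabilities: Bank reserves −¥261M, Currency in circulation −¥693M, Government deposits +¥265M
Commercial banking system:
  Assets:      Reserves at CB −¥261M, Foreign assets +¥689M
  Liabilities: Checkable deposits +¥428M
Change in total bank assets = +¥428 million.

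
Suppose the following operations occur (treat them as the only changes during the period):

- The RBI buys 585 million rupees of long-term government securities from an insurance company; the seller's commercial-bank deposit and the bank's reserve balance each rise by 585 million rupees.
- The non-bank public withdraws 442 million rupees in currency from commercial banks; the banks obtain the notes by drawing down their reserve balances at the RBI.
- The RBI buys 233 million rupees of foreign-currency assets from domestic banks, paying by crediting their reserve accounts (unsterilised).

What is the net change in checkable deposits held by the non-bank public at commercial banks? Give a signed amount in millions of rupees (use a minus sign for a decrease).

+143 million

RBI balance sheet:
  Assets:      Securities +585M, Foreign assets +233M
  Liabilities: Bank reserves +376M, Currency in circulation +442M
Commercial banking system:
  Assets:      Reserves at CB +376M, Foreign assets −233M
  Liabilities: Checkable deposits +143M
So the change in checkable deposits held by the non-bank public at commercial banks is +143 million.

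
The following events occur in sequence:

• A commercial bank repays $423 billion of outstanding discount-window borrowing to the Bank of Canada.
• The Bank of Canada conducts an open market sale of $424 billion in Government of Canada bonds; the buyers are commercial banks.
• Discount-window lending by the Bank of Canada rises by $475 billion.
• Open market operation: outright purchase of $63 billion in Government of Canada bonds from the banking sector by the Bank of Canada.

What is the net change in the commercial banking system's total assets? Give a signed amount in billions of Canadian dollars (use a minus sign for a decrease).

+$52 billion

Bank of Canada balance sheet:
  Assets:      Securities −$361B, Loans to banks +$52B
  Liabilities: Bank reserves −$309B
Commercial banking system:
  Assets:      Reserves at CB −$309B, Securities +$361B
  Liabilities: Borrowings from CB +$52B
Change in total bank assets = +$52 billion.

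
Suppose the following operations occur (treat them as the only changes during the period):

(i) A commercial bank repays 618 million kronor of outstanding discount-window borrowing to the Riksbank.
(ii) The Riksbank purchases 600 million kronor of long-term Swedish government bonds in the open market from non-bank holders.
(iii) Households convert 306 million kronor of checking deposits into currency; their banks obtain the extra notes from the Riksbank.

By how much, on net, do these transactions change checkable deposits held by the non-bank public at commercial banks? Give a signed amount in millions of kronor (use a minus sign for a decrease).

Discount-window repayment 618 million kronor: the counterparty is a bank, so public deposits are unchanged → 0.
Asset purchase (from non-banks) 600 million kronor: non-bank counterparties' bank balances rise → +600M.
Currency withdrawal 306 million kronor: non-bank counterparties' bank balances fall → −306M.
Net: 0 + 600 − 306 = +294 million.

+294 million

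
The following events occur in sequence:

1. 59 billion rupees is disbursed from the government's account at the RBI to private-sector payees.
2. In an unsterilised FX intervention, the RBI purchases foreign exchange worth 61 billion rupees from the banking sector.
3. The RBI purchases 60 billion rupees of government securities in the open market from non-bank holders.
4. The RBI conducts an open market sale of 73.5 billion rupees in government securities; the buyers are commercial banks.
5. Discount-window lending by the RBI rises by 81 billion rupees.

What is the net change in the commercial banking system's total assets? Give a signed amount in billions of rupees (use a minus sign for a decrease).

Government spending 59 billion rupees: bank balance sheets expand → +59B.
FX purchase 61 billion rupees: just an asset swap on bank balance sheets → 0.
Asset purchase (from non-banks) 60 billion rupees: bank balance sheets expand → +60B.
OMO sale (to banks) 73.5 billion rupees: just an asset swap on bank balance sheets → 0.
Discount-window loan 81 billion rupees: bank balance sheets expand → +81B.
Net: 59 + 0 + 60 + 0 + 81 = +200 billion.

+200 billion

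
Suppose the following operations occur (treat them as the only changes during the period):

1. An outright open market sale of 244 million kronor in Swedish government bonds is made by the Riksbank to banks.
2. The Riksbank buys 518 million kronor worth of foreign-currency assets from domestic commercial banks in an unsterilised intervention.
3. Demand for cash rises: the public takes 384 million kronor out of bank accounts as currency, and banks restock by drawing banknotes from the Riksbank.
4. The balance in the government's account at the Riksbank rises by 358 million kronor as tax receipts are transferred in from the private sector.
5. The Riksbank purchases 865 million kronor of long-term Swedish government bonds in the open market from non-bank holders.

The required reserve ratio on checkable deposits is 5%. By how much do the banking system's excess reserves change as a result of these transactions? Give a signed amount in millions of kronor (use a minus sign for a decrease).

OMO sale (to banks) 244 million kronor: reserves −244M, deposits 0.
FX purchase 518 million kronor: reserves +518M, deposits 0.
Currency withdrawal 384 million kronor: reserves −384M, deposits −384M.
Government account inflow 358 million kronor: reserves −358M, deposits −358M.
Asset purchase (from non-banks) 865 million kronor: reserves +865M, deposits +865M.
Totals: Δreserves = +397M, Δdeposits = +123M.
Δrequired reserves = 5% × +123M = +6.15M.
Δexcess reserves = Δreserves − Δrequired = +397M − (+6.15M) = +390.85 million.

+390.85 million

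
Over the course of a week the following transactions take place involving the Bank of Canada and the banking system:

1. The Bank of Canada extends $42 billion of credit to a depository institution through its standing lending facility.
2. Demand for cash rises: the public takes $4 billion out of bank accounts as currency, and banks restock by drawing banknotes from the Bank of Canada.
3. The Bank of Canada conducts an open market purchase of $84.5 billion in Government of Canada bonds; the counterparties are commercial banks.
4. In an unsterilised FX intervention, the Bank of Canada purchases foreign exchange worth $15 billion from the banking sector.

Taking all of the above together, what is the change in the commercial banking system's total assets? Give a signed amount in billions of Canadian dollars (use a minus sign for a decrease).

Discount-window loan $42 billion: bank balance sheets expand → +$42B.
Currency withdrawal $4 billion: bank balance sheets shrink → −$4B.
OMO purchase (from banks) $84.5 billion: just an asset swap on bank balance sheets → 0.
FX purchase $15 billion: just an asset swap on bank balance sheets → 0.
Net: 42 − 4 + 0 + 0 = +$38 billion.

+$38 billion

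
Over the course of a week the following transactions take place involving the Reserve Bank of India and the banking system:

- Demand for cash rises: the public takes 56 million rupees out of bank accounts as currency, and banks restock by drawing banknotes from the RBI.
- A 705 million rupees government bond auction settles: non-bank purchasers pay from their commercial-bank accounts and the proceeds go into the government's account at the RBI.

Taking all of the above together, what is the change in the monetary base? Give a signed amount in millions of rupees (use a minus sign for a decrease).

RBI balance sheet:
  Assets:      no change
  Liabilities: Bank reserves −761M, Currency in circulation +56M, Government deposits +705M
Monetary base = currency + reserves: +56M + (−761M) = -705 million.

-705 million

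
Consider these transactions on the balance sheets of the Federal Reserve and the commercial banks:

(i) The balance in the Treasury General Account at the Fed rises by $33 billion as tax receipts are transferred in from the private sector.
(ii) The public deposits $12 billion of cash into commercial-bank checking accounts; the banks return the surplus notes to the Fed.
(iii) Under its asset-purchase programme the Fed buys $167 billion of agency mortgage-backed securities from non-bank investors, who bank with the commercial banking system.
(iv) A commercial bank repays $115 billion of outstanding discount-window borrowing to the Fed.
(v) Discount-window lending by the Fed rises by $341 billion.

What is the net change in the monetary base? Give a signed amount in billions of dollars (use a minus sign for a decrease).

Fed balance sheet:
  Assets:      Securities +$167B, Loans to banks +$226B
  Liabilities: Bank reserves +$372B, Currency in circulation −$12B, Government deposits +$33B
Commercial banking system:
  Assets:      Reserves at CB +$372B
  Liabilities: Checkable deposits +$146B, Borrowings from CB +$226B
Monetary base = currency + reserves: −$12B + (+$372B) = +$360 billion.

+$360 billion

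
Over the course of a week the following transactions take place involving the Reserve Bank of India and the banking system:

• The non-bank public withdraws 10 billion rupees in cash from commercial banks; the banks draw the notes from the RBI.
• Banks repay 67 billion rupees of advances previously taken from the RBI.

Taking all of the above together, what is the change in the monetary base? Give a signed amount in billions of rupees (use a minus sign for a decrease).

-67 billion

Currency withdrawal 10 billion rupees: just a shift between currency and reserves — both are base money → 0.
Discount-window repayment 67 billion rupees: RBI balance sheet contracts → −67B.
Net: 0 − 67 = -67 billion.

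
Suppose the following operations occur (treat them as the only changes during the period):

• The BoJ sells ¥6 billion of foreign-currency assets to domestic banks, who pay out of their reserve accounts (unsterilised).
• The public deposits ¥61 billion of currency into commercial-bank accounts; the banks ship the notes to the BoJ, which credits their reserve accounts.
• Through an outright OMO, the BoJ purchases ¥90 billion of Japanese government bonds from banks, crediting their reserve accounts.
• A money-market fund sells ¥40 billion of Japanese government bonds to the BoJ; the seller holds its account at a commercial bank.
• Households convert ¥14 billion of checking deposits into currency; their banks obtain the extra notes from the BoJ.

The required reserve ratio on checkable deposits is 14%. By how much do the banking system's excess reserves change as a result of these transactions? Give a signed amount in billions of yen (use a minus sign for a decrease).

FX sale ¥6 billion: reserves −¥6B, deposits 0.
Currency deposit ¥61 billion: reserves +¥61B, deposits +¥61B.
OMO purchase (from banks) ¥90 billion: reserves +¥90B, deposits 0.
Asset purchase (from non-banks) ¥40 billion: reserves +¥40B, deposits +¥40B.
Currency withdrawal ¥14 billion: reserves −¥14B, deposits −¥14B.
Totals: Δreserves = +¥171B, Δdeposits = +¥87B.
Δrequired reserves = 14% × +¥87B = +¥12.18B.
Δexcess reserves = Δreserves − Δrequired = +¥171B − (+¥12.18B) = +¥158.82 billion.

+¥158.82 billion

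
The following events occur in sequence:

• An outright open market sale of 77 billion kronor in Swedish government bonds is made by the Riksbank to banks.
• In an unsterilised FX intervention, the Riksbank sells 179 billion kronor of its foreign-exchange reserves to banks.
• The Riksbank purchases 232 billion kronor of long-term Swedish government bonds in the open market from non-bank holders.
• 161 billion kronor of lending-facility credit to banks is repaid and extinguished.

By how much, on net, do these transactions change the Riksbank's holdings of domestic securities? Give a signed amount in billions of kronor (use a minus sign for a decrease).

OMO sale (to banks) 77 billion kronor: securities removed from the Riksbank's portfolio → −77B.
FX sale 179 billion kronor: the Riksbank's securities portfolio is untouched → 0.
Asset purchase (from non-banks) 232 billion kronor: securities added to the Riksbank's portfolio → +232B.
Discount-window repayment 161 billion kronor: the Riksbank's securities portfolio is untouched → 0.
Net: −77 + 0 + 232 + 0 = +155 billion.

+155 billion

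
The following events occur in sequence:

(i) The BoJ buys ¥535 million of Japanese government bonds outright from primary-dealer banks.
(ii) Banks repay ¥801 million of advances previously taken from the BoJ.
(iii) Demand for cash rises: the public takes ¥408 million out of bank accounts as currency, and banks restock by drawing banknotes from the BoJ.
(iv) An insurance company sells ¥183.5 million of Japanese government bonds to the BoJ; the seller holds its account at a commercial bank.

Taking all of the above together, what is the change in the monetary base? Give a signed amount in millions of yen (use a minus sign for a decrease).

-¥82.5 million

BoJ balance sheet:
  Assets:      Securities +¥718.5M, Loans to banks −¥801M
  Liabilities: Bank reserves −¥490.5M, Currency in circulation +¥408M
Monetary base = currency + reserves: +¥408M + (−¥490.5M) = -¥82.5 million.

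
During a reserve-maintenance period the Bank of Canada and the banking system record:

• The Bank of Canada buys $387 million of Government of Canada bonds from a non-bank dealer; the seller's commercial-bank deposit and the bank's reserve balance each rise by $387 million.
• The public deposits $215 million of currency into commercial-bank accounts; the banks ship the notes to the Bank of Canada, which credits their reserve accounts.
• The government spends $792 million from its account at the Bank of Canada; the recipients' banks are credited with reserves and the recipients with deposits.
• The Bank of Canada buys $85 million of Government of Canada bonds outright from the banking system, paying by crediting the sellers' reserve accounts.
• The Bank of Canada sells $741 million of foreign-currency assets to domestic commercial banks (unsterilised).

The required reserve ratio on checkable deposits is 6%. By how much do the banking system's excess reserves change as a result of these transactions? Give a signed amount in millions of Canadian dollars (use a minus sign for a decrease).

Asset purchase (from non-banks) $387 million: reserves +$387M, deposits +$387M.
Currency deposit $215 million: reserves +$215M, deposits +$215M.
Government spending $792 million: reserves +$792M, deposits +$792M.
OMO purchase (from banks) $85 million: reserves +$85M, deposits 0.
FX sale $741 million: reserves −$741M, deposits 0.
Totals: Δreserves = +$738M, Δdeposits = +$1394M.
Δrequired reserves = 6% × +$1394M = +$83.64M.
Δexcess reserves = Δreserves − Δrequired = +$738M − (+$83.64M) = +$654.36 million.

+$654.36 million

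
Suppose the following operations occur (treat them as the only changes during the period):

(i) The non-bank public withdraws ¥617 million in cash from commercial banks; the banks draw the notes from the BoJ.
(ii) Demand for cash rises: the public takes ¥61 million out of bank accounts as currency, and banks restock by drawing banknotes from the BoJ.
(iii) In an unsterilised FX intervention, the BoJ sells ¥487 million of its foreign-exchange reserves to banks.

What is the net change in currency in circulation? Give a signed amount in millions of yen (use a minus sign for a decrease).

BoJ balance sheet:
  Assets:      Foreign assets −¥487M
  Liabilities: Bank reserves −¥1165M, Currency in circulation +¥678M
Commercial banking system:
  Assets:      Reserves at CB −¥1165M, Foreign assets +¥487M
  Liabilities: Checkable deposits −¥678M
So the change in currency in circulation is +¥678 million.

+¥678 million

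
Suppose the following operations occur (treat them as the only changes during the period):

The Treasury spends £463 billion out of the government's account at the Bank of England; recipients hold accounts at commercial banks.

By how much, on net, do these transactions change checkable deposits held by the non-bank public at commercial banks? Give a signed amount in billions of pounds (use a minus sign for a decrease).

Bank of England balance sheet:
  Assets:      no change
  Liabilities: Bank reserves +£463B, Government deposits −£463B
Commercial banking system:
  Assets:      Reserves at CB +£463B
  Liabilities: Checkable deposits +£463B
So the change in checkable deposits held by the non-bank public at commercial banks is +£463 billion.

+£463 billion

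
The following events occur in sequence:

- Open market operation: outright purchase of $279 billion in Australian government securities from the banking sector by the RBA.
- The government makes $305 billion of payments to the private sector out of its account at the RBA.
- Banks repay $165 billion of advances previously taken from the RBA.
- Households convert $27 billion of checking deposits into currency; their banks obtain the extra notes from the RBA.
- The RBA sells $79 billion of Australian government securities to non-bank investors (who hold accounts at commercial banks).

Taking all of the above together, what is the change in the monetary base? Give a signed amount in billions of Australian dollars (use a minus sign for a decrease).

OMO purchase (from banks) $279 billion: RBA balance sheet expands → +$279B.
Government spending $305 billion: a non-base liability converts back to reserves → +$305B.
Discount-window repayment $165 billion: RBA balance sheet contracts → −$165B.
Currency withdrawal $27 billion: just a shift between currency and reserves — both are base money → 0.
Asset sale (to non-banks) $79 billion: RBA balance sheet contracts → −$79B.
Net: 279 + 305 − 165 + 0 − 79 = +$340 billion.

+$340 billion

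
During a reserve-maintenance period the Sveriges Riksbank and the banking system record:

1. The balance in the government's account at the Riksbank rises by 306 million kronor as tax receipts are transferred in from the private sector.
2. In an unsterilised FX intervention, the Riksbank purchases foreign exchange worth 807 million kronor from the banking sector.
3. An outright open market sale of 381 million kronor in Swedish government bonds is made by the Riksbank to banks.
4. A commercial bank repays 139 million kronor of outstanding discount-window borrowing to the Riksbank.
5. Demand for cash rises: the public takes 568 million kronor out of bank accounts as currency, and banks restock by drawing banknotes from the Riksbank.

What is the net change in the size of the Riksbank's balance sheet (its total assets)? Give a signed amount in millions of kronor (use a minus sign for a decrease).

+287 million

Government account inflow 306 million kronor: only the composition of liabilities changes → 0.
FX purchase 807 million kronor: a Riksbank asset is acquired → +807M.
OMO sale (to banks) 381 million kronor: a Riksbank asset is shed → −381M.
Discount-window repayment 139 million kronor: a Riksbank asset is shed → −139M.
Currency withdrawal 568 million kronor: only the composition of liabilities changes → 0.
Net: 0 + 807 − 381 − 139 + 0 = +287 million.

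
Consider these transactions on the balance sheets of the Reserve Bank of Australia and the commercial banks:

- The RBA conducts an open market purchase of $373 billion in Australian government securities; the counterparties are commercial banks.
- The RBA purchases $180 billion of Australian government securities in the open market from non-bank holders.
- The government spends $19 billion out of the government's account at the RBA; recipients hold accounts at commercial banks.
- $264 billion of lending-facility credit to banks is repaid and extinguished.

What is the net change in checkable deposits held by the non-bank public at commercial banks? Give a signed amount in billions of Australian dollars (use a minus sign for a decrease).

+$199 billion

RBA balance sheet:
  Assets:      Securities +$553B, Loans to banks −$264B
  Liabilities: Bank reserves +$308B, Government deposits −$19B
Commercial banking system:
  Assets:      Reserves at CB +$308B, Securities −$373B
  Liabilities: Checkable deposits +$199B, Borrowings from CB −$264B
So the change in checkable deposits held by the non-bank public at commercial banks is +$199 billion.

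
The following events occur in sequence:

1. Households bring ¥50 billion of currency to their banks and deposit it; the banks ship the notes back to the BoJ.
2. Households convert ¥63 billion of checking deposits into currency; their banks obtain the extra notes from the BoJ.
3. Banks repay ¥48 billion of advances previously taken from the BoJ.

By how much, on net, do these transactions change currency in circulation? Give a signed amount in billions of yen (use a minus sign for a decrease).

+¥13 billion

Currency deposit ¥50 billion: notes return to the central bank → −¥50B.
Currency withdrawal ¥63 billion: notes leave the central bank → +¥63B.
Discount-window repayment ¥48 billion: no currency enters or leaves circulation → 0.
Net: −50 + 63 + 0 = +¥13 billion.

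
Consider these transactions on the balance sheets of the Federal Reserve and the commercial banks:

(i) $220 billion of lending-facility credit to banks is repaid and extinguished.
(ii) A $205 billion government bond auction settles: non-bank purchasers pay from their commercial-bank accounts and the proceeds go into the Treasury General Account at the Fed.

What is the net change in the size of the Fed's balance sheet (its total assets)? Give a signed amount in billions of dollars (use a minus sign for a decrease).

Discount-window repayment $220 billion: a Fed asset is shed → −$220B.
Government account inflow $205 billion: only the composition of liabilities changes → 0.
Net: −220 + 0 = -$220 billion.

-$220 billion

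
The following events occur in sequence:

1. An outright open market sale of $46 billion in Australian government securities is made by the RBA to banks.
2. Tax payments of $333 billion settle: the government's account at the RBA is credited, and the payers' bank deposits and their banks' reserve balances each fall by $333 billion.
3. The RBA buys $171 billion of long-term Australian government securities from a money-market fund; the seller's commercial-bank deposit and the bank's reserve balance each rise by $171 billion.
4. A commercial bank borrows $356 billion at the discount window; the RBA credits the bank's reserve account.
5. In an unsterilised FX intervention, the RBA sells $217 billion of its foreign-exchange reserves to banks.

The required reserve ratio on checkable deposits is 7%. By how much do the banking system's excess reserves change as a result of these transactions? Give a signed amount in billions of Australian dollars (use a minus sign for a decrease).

-$57.66 billion

OMO sale (to banks) $46 billion: reserves −$46B, deposits 0.
Government account inflow $333 billion: reserves −$333B, deposits −$333B.
Asset purchase (from non-banks) $171 billion: reserves +$171B, deposits +$171B.
Discount-window loan $356 billion: reserves +$356B, deposits 0.
FX sale $217 billion: reserves −$217B, deposits 0.
Totals: Δreserves = −$69B, Δdeposits = −$162B.
Δrequired reserves = 7% × −$162B = −$11.34B.
Δexcess reserves = Δreserves − Δrequired = −$69B − (−$11.34B) = -$57.66 billion.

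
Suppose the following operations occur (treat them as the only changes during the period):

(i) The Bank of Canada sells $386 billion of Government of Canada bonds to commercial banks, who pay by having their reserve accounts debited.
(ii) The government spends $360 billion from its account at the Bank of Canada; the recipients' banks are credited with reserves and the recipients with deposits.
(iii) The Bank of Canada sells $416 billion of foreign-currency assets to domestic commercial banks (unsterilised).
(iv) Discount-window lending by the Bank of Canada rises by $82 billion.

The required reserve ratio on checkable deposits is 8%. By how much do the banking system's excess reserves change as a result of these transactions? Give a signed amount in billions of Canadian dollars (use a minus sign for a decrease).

-$388.8 billion

OMO sale (to banks) $386 billion: reserves −$386B, deposits 0.
Government spending $360 billion: reserves +$360B, deposits +$360B.
FX sale $416 billion: reserves −$416B, deposits 0.
Discount-window loan $82 billion: reserves +$82B, deposits 0.
Totals: Δreserves = −$360B, Δdeposits = +$360B.
Δrequired reserves = 8% × +$360B = +$28.8B.
Δexcess reserves = Δreserves − Δrequired = −$360B − (+$28.8B) = -$388.8 billion.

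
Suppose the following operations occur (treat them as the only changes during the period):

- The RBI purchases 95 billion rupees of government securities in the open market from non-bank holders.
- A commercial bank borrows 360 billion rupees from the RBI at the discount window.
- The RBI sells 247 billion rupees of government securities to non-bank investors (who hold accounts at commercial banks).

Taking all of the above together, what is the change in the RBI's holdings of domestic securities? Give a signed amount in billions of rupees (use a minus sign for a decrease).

-152 billion

RBI balance sheet:
  Assets:      Securities −152B, Loans to banks +360B
  Liabilities: Bank reserves +208B
So the change in the RBI's holdings of domestic securities is -152 billion.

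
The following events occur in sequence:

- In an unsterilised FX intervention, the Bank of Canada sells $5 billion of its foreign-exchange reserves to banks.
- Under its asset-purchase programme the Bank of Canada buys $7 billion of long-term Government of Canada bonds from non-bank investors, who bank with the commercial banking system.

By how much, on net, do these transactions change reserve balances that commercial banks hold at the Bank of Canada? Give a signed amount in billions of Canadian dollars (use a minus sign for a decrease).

+$2 billion

Bank of Canada balance sheet:
  Assets:      Securities +$7B, Foreign assets −$5B
  Liabilities: Bank reserves +$2B
Commercial banking system:
  Assets:      Reserves at CB +$2B, Foreign assets +$5B
  Liabilities: Checkable deposits +$7B
So the change in reserve balances that commercial banks hold at the Bank of Canada is +$2 billion.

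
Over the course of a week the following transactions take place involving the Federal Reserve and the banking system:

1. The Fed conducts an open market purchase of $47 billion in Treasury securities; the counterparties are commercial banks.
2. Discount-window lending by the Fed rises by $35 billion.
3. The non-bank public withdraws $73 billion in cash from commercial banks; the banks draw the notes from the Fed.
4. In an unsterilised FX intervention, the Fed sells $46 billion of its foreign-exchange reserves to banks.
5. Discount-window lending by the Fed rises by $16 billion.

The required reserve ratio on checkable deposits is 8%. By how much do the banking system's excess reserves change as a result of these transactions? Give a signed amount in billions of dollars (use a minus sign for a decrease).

-$15.16 billion

OMO purchase (from banks) $47 billion: reserves +$47B, deposits 0.
Discount-window loan $35 billion: reserves +$35B, deposits 0.
Currency withdrawal $73 billion: reserves −$73B, deposits −$73B.
FX sale $46 billion: reserves −$46B, deposits 0.
Discount-window loan $16 billion: reserves +$16B, deposits 0.
Totals: Δreserves = −$21B, Δdeposits = −$73B.
Δrequired reserves = 8% × −$73B = −$5.84B.
Δexcess reserves = Δreserves − Δrequired = −$21B − (−$5.84B) = -$15.16 billion.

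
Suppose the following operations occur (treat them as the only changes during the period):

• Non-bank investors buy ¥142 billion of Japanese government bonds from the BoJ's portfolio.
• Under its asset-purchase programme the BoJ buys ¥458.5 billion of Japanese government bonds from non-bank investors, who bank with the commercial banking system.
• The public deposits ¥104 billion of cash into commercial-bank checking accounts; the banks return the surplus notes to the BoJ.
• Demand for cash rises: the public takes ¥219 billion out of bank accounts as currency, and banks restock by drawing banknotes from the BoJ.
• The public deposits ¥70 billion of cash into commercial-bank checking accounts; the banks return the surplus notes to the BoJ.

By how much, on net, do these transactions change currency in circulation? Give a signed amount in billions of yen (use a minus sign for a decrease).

Asset sale (to non-banks) ¥142 billion: no currency enters or leaves circulation → 0.
Asset purchase (from non-banks) ¥458.5 billion: no currency enters or leaves circulation → 0.
Currency deposit ¥104 billion: notes return to the central bank → −¥104B.
Currency withdrawal ¥219 billion: notes leave the central bank → +¥219B.
Currency deposit ¥70 billion: notes return to the central bank → −¥70B.
Net: 0 + 0 − 104 + 219 − 70 = +¥45 billion.

+¥45 billion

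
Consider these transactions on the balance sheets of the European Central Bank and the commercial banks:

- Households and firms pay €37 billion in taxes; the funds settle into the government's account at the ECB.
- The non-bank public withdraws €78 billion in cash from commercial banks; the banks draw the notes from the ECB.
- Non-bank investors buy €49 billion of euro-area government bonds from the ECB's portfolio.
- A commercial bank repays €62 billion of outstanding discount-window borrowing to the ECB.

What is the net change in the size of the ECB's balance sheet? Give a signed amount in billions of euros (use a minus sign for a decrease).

-€111 billion

Government account inflow €37 billion: only the composition of liabilities changes → 0.
Currency withdrawal €78 billion: only the composition of liabilities changes → 0.
Asset sale (to non-banks) €49 billion: an ECB asset is shed → −€49B.
Discount-window repayment €62 billion: an ECB asset is shed → −€62B.
Net: 0 + 0 − 49 − 62 = -€111 billion.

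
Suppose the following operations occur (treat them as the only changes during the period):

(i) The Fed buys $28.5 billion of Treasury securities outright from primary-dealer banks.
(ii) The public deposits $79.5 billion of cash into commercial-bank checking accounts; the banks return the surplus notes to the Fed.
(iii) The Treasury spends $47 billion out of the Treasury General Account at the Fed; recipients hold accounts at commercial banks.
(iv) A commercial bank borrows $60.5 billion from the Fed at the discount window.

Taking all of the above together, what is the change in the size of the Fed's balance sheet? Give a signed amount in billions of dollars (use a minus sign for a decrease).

OMO purchase (from banks) $28.5 billion: a Fed asset is acquired → +$28.5B.
Currency deposit $79.5 billion: only the composition of liabilities changes → 0.
Government spending $47 billion: only the composition of liabilities changes → 0.
Discount-window loan $60.5 billion: a Fed asset is acquired → +$60.5B.
Net: 28.5 + 0 + 0 + 60.5 = +$89 billion.

+$89 billion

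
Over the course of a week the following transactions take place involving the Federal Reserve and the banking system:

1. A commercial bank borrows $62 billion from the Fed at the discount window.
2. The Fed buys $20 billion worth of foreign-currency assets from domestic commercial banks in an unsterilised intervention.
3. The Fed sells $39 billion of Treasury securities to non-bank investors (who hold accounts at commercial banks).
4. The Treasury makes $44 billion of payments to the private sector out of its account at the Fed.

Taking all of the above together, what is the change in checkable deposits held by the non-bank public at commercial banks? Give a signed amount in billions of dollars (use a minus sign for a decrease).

Discount-window loan $62 billion: the counterparty is a bank, so public deposits are unchanged → 0.
FX purchase $20 billion: the counterparty is a bank, so public deposits are unchanged → 0.
Asset sale (to non-banks) $39 billion: non-bank counterparties' bank balances fall → −$39B.
Government spending $44 billion: non-bank counterparties' bank balances rise → +$44B.
Net: 0 + 0 − 39 + 44 = +$5 billion.

+$5 billion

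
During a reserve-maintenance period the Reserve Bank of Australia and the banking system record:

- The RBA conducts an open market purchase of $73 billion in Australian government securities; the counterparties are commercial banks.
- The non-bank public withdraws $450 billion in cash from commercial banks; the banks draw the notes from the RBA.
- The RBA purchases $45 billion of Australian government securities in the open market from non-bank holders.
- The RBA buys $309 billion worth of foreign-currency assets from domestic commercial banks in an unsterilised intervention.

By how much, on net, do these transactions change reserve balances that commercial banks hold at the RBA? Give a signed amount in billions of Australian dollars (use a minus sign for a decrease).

OMO purchase (from banks) $73 billion: the RBA pays by crediting reserve accounts → +$73B.
Currency withdrawal $450 billion: banks swap reserves for currency → −$450B.
Asset purchase (from non-banks) $45 billion: the RBA pays by crediting reserve accounts → +$45B.
FX purchase $309 billion: the RBA pays by crediting reserve accounts → +$309B.
Net: 73 − 450 + 45 + 309 = -$23 billion.

-$23 billion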